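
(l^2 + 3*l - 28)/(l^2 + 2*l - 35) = (l - 4)/(l - 5)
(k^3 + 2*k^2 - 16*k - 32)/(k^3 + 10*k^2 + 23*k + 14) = (k^2 - 16)/(k^2 + 8*k + 7)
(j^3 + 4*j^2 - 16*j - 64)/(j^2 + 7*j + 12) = (j^2 - 16)/(j + 3)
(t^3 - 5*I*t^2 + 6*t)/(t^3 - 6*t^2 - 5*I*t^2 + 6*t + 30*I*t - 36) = t/(t - 6)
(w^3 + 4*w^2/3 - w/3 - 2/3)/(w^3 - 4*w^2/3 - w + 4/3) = (3*w^2 + w - 2)/(3*w^2 - 7*w + 4)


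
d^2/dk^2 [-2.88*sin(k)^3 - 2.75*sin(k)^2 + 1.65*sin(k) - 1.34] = 0.510000000000002*sin(k) - 6.48*sin(3*k) - 5.5*cos(2*k)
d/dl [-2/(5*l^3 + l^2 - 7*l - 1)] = 2*(15*l^2 + 2*l - 7)/(5*l^3 + l^2 - 7*l - 1)^2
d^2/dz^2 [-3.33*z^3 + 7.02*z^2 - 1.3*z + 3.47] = 14.04 - 19.98*z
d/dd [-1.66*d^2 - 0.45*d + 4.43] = -3.32*d - 0.45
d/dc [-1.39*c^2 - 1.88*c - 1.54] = -2.78*c - 1.88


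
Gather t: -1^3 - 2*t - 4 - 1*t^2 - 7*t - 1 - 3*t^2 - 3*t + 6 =-4*t^2 - 12*t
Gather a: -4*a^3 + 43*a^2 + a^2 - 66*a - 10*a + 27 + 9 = -4*a^3 + 44*a^2 - 76*a + 36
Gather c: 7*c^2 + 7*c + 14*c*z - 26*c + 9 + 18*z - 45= 7*c^2 + c*(14*z - 19) + 18*z - 36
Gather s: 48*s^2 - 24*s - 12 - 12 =48*s^2 - 24*s - 24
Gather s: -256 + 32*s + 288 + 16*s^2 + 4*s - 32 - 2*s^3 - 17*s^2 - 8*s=-2*s^3 - s^2 + 28*s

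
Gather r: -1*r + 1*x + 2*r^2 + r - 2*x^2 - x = 2*r^2 - 2*x^2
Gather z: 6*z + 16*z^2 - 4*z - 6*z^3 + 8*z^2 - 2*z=-6*z^3 + 24*z^2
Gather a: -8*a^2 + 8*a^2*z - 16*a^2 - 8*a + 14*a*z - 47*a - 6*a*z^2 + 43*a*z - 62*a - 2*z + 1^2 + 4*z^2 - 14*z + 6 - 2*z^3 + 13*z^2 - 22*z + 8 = a^2*(8*z - 24) + a*(-6*z^2 + 57*z - 117) - 2*z^3 + 17*z^2 - 38*z + 15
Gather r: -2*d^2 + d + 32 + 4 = -2*d^2 + d + 36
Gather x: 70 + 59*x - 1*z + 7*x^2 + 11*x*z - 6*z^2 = 7*x^2 + x*(11*z + 59) - 6*z^2 - z + 70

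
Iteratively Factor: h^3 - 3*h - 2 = (h + 1)*(h^2 - h - 2) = (h + 1)^2*(h - 2)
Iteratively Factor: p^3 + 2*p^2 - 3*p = (p - 1)*(p^2 + 3*p) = p*(p - 1)*(p + 3)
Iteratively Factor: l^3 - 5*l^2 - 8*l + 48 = (l + 3)*(l^2 - 8*l + 16) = (l - 4)*(l + 3)*(l - 4)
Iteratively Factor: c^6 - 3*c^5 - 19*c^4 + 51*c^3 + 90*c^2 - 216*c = (c + 3)*(c^5 - 6*c^4 - c^3 + 54*c^2 - 72*c) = (c - 3)*(c + 3)*(c^4 - 3*c^3 - 10*c^2 + 24*c) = (c - 4)*(c - 3)*(c + 3)*(c^3 + c^2 - 6*c) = (c - 4)*(c - 3)*(c - 2)*(c + 3)*(c^2 + 3*c) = (c - 4)*(c - 3)*(c - 2)*(c + 3)^2*(c)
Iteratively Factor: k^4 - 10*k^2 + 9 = (k - 1)*(k^3 + k^2 - 9*k - 9) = (k - 1)*(k + 3)*(k^2 - 2*k - 3) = (k - 1)*(k + 1)*(k + 3)*(k - 3)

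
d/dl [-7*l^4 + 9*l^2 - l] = -28*l^3 + 18*l - 1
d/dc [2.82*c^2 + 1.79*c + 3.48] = 5.64*c + 1.79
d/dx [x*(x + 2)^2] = (x + 2)*(3*x + 2)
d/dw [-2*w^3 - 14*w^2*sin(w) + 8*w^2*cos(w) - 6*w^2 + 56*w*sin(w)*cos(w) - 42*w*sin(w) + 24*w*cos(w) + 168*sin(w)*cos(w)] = -8*w^2*sin(w) - 14*w^2*cos(w) - 6*w^2 - 52*w*sin(w) - 26*w*cos(w) + 56*w*cos(2*w) - 12*w - 42*sin(w) + 28*sin(2*w) + 24*cos(w) + 168*cos(2*w)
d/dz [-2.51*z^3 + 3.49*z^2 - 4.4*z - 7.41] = -7.53*z^2 + 6.98*z - 4.4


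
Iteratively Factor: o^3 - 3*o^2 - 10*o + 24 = (o - 4)*(o^2 + o - 6) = (o - 4)*(o - 2)*(o + 3)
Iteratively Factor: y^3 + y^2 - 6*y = (y)*(y^2 + y - 6) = y*(y + 3)*(y - 2)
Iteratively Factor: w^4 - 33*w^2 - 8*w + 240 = (w + 4)*(w^3 - 4*w^2 - 17*w + 60) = (w + 4)^2*(w^2 - 8*w + 15) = (w - 3)*(w + 4)^2*(w - 5)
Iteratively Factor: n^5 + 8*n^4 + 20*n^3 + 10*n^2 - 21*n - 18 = (n + 3)*(n^4 + 5*n^3 + 5*n^2 - 5*n - 6) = (n + 1)*(n + 3)*(n^3 + 4*n^2 + n - 6) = (n + 1)*(n + 3)^2*(n^2 + n - 2) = (n - 1)*(n + 1)*(n + 3)^2*(n + 2)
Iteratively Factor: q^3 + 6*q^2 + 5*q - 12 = (q - 1)*(q^2 + 7*q + 12) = (q - 1)*(q + 3)*(q + 4)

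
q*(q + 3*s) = q^2 + 3*q*s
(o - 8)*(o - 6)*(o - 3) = o^3 - 17*o^2 + 90*o - 144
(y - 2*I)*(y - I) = y^2 - 3*I*y - 2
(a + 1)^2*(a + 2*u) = a^3 + 2*a^2*u + 2*a^2 + 4*a*u + a + 2*u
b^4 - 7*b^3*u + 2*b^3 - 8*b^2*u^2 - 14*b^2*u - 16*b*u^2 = b*(b + 2)*(b - 8*u)*(b + u)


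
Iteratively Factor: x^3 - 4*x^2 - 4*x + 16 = (x - 2)*(x^2 - 2*x - 8) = (x - 2)*(x + 2)*(x - 4)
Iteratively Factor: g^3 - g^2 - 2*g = (g + 1)*(g^2 - 2*g) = (g - 2)*(g + 1)*(g)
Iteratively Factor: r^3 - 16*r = (r - 4)*(r^2 + 4*r) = r*(r - 4)*(r + 4)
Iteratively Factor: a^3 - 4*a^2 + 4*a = (a - 2)*(a^2 - 2*a) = (a - 2)^2*(a)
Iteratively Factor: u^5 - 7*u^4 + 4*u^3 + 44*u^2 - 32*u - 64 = (u - 2)*(u^4 - 5*u^3 - 6*u^2 + 32*u + 32) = (u - 4)*(u - 2)*(u^3 - u^2 - 10*u - 8) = (u - 4)*(u - 2)*(u + 1)*(u^2 - 2*u - 8) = (u - 4)*(u - 2)*(u + 1)*(u + 2)*(u - 4)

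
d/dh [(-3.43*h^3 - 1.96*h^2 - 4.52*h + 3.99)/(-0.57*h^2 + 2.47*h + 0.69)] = (1.9551*h^4 - 16.9442*h^3 - 14.5177*h^2 + 1.8438*h - 12.9741)/(0.3249*h^4 - 2.8158*h^3 + 5.3143*h^2 + 3.4086*h + 0.4761)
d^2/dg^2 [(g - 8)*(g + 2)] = 2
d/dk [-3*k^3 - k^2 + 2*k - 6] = -9*k^2 - 2*k + 2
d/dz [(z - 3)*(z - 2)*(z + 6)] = 3*z^2 + 2*z - 24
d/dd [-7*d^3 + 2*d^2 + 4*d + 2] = -21*d^2 + 4*d + 4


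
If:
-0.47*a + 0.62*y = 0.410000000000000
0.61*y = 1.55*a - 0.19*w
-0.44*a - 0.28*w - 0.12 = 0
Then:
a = 0.23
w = -0.79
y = 0.84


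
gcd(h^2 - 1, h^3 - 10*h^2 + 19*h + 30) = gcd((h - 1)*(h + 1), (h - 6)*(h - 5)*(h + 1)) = h + 1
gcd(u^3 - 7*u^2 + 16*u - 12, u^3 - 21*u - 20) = 1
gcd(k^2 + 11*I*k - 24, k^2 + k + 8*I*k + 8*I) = k + 8*I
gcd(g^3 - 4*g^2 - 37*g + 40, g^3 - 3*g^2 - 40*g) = g^2 - 3*g - 40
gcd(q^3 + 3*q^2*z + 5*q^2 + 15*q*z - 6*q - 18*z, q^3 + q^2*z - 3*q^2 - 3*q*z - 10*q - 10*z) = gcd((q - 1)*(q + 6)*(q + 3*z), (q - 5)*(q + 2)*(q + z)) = 1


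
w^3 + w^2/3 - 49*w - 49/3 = (w - 7)*(w + 1/3)*(w + 7)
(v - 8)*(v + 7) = v^2 - v - 56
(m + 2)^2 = m^2 + 4*m + 4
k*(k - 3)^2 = k^3 - 6*k^2 + 9*k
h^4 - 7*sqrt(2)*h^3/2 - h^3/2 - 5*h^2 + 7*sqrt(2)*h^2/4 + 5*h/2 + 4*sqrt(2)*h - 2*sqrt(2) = (h - 1/2)*(h - 4*sqrt(2))*(h - sqrt(2)/2)*(h + sqrt(2))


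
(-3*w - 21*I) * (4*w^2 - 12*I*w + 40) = -12*w^3 - 48*I*w^2 - 372*w - 840*I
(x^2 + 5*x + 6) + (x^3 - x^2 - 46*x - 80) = x^3 - 41*x - 74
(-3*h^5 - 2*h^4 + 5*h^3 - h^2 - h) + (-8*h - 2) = -3*h^5 - 2*h^4 + 5*h^3 - h^2 - 9*h - 2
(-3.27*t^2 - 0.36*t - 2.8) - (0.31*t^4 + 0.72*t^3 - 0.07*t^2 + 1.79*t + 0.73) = -0.31*t^4 - 0.72*t^3 - 3.2*t^2 - 2.15*t - 3.53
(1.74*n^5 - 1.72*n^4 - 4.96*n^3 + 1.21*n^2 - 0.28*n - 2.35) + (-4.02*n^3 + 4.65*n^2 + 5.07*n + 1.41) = 1.74*n^5 - 1.72*n^4 - 8.98*n^3 + 5.86*n^2 + 4.79*n - 0.94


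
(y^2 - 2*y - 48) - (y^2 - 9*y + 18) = 7*y - 66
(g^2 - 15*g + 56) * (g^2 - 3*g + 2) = g^4 - 18*g^3 + 103*g^2 - 198*g + 112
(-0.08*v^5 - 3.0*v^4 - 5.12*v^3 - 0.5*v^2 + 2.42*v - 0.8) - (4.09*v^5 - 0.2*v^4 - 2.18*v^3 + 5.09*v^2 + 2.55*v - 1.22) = -4.17*v^5 - 2.8*v^4 - 2.94*v^3 - 5.59*v^2 - 0.13*v + 0.42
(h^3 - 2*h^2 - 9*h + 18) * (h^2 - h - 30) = h^5 - 3*h^4 - 37*h^3 + 87*h^2 + 252*h - 540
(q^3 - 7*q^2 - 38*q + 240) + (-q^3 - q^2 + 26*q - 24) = -8*q^2 - 12*q + 216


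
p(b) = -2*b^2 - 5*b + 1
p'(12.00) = -53.00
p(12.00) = -347.00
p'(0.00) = -5.00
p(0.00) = 1.00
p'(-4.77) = 14.08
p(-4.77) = -20.66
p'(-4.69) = 13.76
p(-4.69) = -19.54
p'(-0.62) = -2.52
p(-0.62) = 3.33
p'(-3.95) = 10.80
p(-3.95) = -10.46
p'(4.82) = -24.28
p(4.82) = -69.56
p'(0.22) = -5.88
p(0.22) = -0.20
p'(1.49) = -10.96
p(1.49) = -10.89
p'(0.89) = -8.56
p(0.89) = -5.03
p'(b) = -4*b - 5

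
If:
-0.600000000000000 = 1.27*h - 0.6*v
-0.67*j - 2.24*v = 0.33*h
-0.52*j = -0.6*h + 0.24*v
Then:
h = -0.37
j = -0.53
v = 0.21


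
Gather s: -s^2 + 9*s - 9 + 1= -s^2 + 9*s - 8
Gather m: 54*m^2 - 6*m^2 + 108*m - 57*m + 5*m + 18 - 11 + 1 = 48*m^2 + 56*m + 8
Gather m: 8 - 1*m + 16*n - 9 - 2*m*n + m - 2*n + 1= -2*m*n + 14*n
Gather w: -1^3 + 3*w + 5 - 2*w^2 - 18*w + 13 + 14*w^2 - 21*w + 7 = 12*w^2 - 36*w + 24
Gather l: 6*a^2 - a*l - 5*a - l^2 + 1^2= 6*a^2 - a*l - 5*a - l^2 + 1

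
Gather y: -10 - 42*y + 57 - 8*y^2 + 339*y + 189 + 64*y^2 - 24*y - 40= 56*y^2 + 273*y + 196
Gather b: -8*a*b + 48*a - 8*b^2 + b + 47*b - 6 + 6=48*a - 8*b^2 + b*(48 - 8*a)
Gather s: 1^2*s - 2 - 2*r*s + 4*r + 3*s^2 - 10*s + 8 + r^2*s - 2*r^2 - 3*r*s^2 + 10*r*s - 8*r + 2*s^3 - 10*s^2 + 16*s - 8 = -2*r^2 - 4*r + 2*s^3 + s^2*(-3*r - 7) + s*(r^2 + 8*r + 7) - 2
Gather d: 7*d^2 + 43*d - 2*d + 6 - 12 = 7*d^2 + 41*d - 6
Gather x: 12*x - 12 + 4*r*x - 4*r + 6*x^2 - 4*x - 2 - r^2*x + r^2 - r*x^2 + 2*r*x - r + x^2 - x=r^2 - 5*r + x^2*(7 - r) + x*(-r^2 + 6*r + 7) - 14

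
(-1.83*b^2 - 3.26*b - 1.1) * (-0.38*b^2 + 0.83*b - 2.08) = 0.6954*b^4 - 0.2801*b^3 + 1.5186*b^2 + 5.8678*b + 2.288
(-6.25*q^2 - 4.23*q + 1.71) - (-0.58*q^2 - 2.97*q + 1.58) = -5.67*q^2 - 1.26*q + 0.13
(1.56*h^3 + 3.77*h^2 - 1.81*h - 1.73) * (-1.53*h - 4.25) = -2.3868*h^4 - 12.3981*h^3 - 13.2532*h^2 + 10.3394*h + 7.3525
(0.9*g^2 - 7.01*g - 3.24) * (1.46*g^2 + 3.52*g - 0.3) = 1.314*g^4 - 7.0666*g^3 - 29.6756*g^2 - 9.3018*g + 0.972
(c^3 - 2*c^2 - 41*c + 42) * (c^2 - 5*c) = c^5 - 7*c^4 - 31*c^3 + 247*c^2 - 210*c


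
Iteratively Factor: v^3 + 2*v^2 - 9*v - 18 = (v - 3)*(v^2 + 5*v + 6) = (v - 3)*(v + 3)*(v + 2)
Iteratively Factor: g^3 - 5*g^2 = (g)*(g^2 - 5*g) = g^2*(g - 5)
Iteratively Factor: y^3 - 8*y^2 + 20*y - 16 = (y - 4)*(y^2 - 4*y + 4) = (y - 4)*(y - 2)*(y - 2)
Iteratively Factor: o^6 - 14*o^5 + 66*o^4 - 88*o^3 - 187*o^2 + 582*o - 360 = (o - 3)*(o^5 - 11*o^4 + 33*o^3 + 11*o^2 - 154*o + 120) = (o - 3)*(o + 2)*(o^4 - 13*o^3 + 59*o^2 - 107*o + 60) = (o - 4)*(o - 3)*(o + 2)*(o^3 - 9*o^2 + 23*o - 15) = (o - 4)*(o - 3)*(o - 1)*(o + 2)*(o^2 - 8*o + 15) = (o - 4)*(o - 3)^2*(o - 1)*(o + 2)*(o - 5)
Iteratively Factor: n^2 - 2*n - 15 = (n + 3)*(n - 5)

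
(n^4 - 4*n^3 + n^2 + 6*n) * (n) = n^5 - 4*n^4 + n^3 + 6*n^2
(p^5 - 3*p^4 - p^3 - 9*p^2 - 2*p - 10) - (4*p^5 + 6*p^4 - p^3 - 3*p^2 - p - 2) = -3*p^5 - 9*p^4 - 6*p^2 - p - 8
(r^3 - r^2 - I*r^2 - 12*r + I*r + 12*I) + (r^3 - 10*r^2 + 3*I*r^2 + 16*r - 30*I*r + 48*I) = 2*r^3 - 11*r^2 + 2*I*r^2 + 4*r - 29*I*r + 60*I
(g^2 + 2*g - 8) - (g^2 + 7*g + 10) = -5*g - 18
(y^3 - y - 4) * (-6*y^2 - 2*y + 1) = -6*y^5 - 2*y^4 + 7*y^3 + 26*y^2 + 7*y - 4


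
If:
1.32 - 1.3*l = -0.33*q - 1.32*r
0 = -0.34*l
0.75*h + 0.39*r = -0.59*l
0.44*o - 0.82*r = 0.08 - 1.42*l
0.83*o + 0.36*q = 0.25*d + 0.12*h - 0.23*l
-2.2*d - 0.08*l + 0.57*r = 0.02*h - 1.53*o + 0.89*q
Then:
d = -7.02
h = 1.43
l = 0.00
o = -4.96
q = 7.04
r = -2.76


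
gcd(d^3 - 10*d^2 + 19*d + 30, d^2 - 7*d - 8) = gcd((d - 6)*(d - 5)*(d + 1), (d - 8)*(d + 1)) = d + 1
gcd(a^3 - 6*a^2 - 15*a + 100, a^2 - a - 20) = a^2 - a - 20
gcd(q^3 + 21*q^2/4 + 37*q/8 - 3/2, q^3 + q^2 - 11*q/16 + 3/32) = q^2 + 5*q/4 - 3/8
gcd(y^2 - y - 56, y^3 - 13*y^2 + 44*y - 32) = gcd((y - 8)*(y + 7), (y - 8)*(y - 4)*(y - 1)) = y - 8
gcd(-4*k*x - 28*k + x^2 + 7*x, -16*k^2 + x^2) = -4*k + x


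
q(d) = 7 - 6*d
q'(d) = -6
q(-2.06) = 19.36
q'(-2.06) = -6.00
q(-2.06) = 19.36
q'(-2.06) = -6.00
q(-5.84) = 42.04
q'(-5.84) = -6.00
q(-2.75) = 23.50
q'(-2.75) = -6.00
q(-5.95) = 42.70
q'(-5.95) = -6.00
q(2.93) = -10.58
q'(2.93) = -6.00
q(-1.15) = 13.90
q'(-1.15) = -6.00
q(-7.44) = 51.64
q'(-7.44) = -6.00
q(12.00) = -65.00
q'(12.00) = -6.00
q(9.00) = -47.00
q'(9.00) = -6.00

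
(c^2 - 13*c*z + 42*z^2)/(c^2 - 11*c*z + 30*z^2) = (-c + 7*z)/(-c + 5*z)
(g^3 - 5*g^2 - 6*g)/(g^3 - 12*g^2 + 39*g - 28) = g*(g^2 - 5*g - 6)/(g^3 - 12*g^2 + 39*g - 28)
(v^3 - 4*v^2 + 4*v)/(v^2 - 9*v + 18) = v*(v^2 - 4*v + 4)/(v^2 - 9*v + 18)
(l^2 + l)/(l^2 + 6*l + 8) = l*(l + 1)/(l^2 + 6*l + 8)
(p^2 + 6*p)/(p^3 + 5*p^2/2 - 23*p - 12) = 2*p/(2*p^2 - 7*p - 4)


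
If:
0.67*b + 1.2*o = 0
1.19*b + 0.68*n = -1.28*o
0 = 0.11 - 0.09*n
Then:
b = -1.75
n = 1.22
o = 0.98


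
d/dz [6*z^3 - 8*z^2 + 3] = 2*z*(9*z - 8)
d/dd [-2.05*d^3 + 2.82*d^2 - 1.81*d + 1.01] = -6.15*d^2 + 5.64*d - 1.81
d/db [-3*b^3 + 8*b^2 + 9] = b*(16 - 9*b)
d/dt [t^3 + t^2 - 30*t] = 3*t^2 + 2*t - 30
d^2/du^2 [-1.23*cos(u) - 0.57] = 1.23*cos(u)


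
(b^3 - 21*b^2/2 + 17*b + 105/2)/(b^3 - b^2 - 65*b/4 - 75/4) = 2*(b - 7)/(2*b + 5)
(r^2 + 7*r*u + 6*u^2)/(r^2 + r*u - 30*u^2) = (r + u)/(r - 5*u)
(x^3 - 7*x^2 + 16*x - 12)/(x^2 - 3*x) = x - 4 + 4/x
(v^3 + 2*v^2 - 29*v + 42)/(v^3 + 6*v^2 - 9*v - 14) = (v - 3)/(v + 1)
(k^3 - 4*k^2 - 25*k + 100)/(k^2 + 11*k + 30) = (k^2 - 9*k + 20)/(k + 6)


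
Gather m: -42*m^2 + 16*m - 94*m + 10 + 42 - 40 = -42*m^2 - 78*m + 12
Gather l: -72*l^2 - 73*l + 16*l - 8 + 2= -72*l^2 - 57*l - 6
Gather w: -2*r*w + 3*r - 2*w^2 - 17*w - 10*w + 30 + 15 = 3*r - 2*w^2 + w*(-2*r - 27) + 45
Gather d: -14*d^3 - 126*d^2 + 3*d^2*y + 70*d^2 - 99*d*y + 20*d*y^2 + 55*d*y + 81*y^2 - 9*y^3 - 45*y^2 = -14*d^3 + d^2*(3*y - 56) + d*(20*y^2 - 44*y) - 9*y^3 + 36*y^2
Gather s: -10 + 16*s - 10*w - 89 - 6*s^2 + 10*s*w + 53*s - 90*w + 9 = -6*s^2 + s*(10*w + 69) - 100*w - 90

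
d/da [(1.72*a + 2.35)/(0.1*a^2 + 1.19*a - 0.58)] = (0.172*a^2 + 2.0468*a - (0.2*a + 1.19)*(1.72*a + 2.35) - 0.9976)/(0.1*a^2 + 1.19*a - 0.58)^2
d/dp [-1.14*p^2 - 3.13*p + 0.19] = -2.28*p - 3.13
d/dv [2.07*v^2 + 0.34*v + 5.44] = 4.14*v + 0.34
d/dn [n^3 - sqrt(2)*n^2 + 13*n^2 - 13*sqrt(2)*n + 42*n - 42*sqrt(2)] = 3*n^2 - 2*sqrt(2)*n + 26*n - 13*sqrt(2) + 42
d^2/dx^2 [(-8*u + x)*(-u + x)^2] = -20*u + 6*x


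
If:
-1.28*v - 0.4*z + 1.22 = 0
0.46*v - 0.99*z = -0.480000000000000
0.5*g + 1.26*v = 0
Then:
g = -1.76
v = 0.70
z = 0.81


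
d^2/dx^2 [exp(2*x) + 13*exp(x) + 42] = (4*exp(x) + 13)*exp(x)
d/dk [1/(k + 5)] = -1/(k + 5)^2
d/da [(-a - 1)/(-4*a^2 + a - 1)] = (4*a^2 - a - (a + 1)*(8*a - 1) + 1)/(4*a^2 - a + 1)^2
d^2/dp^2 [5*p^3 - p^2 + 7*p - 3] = 30*p - 2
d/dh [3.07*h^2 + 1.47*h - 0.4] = 6.14*h + 1.47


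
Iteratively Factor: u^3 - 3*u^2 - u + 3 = (u - 1)*(u^2 - 2*u - 3) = (u - 1)*(u + 1)*(u - 3)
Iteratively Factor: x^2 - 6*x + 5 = (x - 5)*(x - 1)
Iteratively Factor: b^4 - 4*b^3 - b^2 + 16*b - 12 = (b - 1)*(b^3 - 3*b^2 - 4*b + 12) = (b - 1)*(b + 2)*(b^2 - 5*b + 6) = (b - 2)*(b - 1)*(b + 2)*(b - 3)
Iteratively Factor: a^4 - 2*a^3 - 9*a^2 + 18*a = (a)*(a^3 - 2*a^2 - 9*a + 18) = a*(a + 3)*(a^2 - 5*a + 6) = a*(a - 2)*(a + 3)*(a - 3)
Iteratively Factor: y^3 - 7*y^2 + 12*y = (y)*(y^2 - 7*y + 12) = y*(y - 3)*(y - 4)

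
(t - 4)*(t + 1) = t^2 - 3*t - 4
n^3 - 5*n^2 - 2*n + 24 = (n - 4)*(n - 3)*(n + 2)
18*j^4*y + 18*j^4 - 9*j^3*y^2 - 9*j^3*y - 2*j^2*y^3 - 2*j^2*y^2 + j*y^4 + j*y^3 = (-3*j + y)*(-2*j + y)*(3*j + y)*(j*y + j)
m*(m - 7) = m^2 - 7*m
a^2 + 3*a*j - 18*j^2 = (a - 3*j)*(a + 6*j)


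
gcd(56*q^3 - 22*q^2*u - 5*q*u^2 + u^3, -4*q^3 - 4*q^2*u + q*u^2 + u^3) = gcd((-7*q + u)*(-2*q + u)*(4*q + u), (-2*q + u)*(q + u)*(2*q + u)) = 2*q - u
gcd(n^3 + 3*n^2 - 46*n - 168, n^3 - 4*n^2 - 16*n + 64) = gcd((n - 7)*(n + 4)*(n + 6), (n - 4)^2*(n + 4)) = n + 4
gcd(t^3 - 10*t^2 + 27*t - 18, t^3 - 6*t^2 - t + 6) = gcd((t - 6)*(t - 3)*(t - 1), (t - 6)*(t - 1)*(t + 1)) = t^2 - 7*t + 6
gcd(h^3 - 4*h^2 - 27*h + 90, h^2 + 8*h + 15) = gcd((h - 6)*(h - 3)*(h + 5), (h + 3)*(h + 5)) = h + 5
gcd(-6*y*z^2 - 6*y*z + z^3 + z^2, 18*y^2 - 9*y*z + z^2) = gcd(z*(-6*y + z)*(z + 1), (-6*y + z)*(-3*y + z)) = 6*y - z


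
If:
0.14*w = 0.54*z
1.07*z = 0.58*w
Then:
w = 0.00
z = 0.00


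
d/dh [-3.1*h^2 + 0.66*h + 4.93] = 0.66 - 6.2*h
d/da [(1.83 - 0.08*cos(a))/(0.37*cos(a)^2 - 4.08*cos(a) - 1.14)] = (-0.0296*cos(a)^2 + 1.3542*cos(a) - 7.5576)*sin(a)/(0.1369*cos(a)^4 - 3.0192*cos(a)^3 + 15.8028*cos(a)^2 + 9.3024*cos(a) + 1.2996)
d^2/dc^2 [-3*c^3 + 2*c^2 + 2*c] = 4 - 18*c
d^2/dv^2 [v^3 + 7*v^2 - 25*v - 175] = 6*v + 14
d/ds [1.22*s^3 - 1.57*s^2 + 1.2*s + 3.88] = 3.66*s^2 - 3.14*s + 1.2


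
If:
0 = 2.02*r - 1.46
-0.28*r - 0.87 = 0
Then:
No Solution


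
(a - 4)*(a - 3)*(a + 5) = a^3 - 2*a^2 - 23*a + 60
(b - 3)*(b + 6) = b^2 + 3*b - 18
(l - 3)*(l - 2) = l^2 - 5*l + 6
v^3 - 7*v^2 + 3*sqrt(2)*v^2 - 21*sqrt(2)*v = v*(v - 7)*(v + 3*sqrt(2))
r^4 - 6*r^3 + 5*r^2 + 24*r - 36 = (r - 3)^2*(r - 2)*(r + 2)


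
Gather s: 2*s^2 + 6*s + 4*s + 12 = 2*s^2 + 10*s + 12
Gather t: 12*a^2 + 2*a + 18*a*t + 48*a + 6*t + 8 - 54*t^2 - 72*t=12*a^2 + 50*a - 54*t^2 + t*(18*a - 66) + 8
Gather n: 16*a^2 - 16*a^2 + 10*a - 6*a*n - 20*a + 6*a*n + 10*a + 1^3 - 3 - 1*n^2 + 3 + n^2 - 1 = 0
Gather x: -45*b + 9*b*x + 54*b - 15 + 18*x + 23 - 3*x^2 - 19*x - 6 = 9*b - 3*x^2 + x*(9*b - 1) + 2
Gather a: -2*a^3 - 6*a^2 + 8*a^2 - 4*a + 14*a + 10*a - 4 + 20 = -2*a^3 + 2*a^2 + 20*a + 16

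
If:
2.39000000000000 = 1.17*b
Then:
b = 2.04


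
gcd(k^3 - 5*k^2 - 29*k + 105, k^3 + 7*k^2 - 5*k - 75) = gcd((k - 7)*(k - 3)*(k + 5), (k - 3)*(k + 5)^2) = k^2 + 2*k - 15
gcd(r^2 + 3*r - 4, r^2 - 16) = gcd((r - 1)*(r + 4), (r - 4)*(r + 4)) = r + 4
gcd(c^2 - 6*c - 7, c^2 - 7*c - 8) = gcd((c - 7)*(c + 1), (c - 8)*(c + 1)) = c + 1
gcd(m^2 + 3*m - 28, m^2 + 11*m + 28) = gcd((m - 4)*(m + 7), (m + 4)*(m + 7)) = m + 7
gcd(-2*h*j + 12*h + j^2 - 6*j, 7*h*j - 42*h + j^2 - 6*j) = j - 6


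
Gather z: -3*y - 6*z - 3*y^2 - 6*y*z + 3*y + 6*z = -3*y^2 - 6*y*z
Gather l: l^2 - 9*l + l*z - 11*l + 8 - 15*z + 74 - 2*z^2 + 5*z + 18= l^2 + l*(z - 20) - 2*z^2 - 10*z + 100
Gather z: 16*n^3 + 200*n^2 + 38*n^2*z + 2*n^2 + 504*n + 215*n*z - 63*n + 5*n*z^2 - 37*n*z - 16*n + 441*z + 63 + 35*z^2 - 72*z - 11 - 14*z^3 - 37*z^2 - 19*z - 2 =16*n^3 + 202*n^2 + 425*n - 14*z^3 + z^2*(5*n - 2) + z*(38*n^2 + 178*n + 350) + 50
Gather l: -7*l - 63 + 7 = -7*l - 56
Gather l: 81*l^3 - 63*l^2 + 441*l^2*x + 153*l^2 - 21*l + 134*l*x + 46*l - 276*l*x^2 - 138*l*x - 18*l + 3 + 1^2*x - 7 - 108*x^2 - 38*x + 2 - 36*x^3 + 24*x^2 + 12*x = 81*l^3 + l^2*(441*x + 90) + l*(-276*x^2 - 4*x + 7) - 36*x^3 - 84*x^2 - 25*x - 2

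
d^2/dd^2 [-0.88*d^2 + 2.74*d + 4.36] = -1.76000000000000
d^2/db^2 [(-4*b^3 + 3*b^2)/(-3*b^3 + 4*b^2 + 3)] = 6*(7*b^6 + 72*b^4 - 79*b^3 + 36*b^2 + 36*b - 9)/(27*b^9 - 108*b^8 + 144*b^7 - 145*b^6 + 216*b^5 - 144*b^4 + 81*b^3 - 108*b^2 - 27)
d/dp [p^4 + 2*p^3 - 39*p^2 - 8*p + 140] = 4*p^3 + 6*p^2 - 78*p - 8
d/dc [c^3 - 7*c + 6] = 3*c^2 - 7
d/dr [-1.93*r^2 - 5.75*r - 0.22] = -3.86*r - 5.75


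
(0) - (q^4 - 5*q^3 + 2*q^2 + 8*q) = -q^4 + 5*q^3 - 2*q^2 - 8*q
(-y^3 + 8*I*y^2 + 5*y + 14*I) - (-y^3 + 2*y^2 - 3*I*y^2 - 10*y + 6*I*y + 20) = -2*y^2 + 11*I*y^2 + 15*y - 6*I*y - 20 + 14*I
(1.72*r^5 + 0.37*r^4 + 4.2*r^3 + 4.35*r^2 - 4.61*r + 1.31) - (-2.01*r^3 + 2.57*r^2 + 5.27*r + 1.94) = 1.72*r^5 + 0.37*r^4 + 6.21*r^3 + 1.78*r^2 - 9.88*r - 0.63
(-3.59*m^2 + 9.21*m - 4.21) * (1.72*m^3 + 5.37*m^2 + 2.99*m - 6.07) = -6.1748*m^5 - 3.4371*m^4 + 31.4824*m^3 + 26.7215*m^2 - 68.4926*m + 25.5547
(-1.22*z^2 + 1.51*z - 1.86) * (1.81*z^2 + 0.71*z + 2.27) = -2.2082*z^4 + 1.8669*z^3 - 5.0639*z^2 + 2.1071*z - 4.2222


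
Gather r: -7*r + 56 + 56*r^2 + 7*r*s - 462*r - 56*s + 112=56*r^2 + r*(7*s - 469) - 56*s + 168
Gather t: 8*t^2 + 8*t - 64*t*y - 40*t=8*t^2 + t*(-64*y - 32)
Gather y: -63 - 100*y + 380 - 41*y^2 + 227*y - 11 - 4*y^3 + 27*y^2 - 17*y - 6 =-4*y^3 - 14*y^2 + 110*y + 300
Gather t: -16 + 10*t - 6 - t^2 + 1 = -t^2 + 10*t - 21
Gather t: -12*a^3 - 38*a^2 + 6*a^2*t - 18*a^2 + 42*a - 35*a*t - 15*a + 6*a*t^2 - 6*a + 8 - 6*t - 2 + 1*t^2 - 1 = -12*a^3 - 56*a^2 + 21*a + t^2*(6*a + 1) + t*(6*a^2 - 35*a - 6) + 5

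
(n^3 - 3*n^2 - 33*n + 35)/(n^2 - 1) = (n^2 - 2*n - 35)/(n + 1)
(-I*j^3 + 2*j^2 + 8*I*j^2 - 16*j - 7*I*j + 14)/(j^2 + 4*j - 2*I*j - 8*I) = (-I*j^3 + j^2*(2 + 8*I) + j*(-16 - 7*I) + 14)/(j^2 + 2*j*(2 - I) - 8*I)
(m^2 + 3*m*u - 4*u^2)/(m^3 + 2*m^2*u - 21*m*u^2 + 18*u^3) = (-m - 4*u)/(-m^2 - 3*m*u + 18*u^2)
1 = 1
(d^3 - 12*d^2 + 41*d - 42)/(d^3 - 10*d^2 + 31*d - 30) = (d - 7)/(d - 5)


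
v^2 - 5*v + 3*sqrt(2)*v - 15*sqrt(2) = (v - 5)*(v + 3*sqrt(2))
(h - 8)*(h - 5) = h^2 - 13*h + 40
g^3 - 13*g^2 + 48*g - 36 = (g - 6)^2*(g - 1)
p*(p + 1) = p^2 + p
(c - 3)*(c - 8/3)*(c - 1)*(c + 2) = c^4 - 14*c^3/3 + c^2/3 + 58*c/3 - 16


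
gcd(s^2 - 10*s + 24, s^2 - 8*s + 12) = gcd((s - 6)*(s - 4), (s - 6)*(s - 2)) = s - 6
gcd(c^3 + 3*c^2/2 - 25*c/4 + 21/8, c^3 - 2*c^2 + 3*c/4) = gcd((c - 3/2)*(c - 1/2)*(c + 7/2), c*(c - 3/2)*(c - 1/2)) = c^2 - 2*c + 3/4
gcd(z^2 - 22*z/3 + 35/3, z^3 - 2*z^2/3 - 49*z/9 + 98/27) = z - 7/3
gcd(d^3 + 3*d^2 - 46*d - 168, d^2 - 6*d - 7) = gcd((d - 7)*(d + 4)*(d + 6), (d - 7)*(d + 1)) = d - 7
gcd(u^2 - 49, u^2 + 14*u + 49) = u + 7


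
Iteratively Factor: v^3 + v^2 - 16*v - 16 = (v - 4)*(v^2 + 5*v + 4) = (v - 4)*(v + 4)*(v + 1)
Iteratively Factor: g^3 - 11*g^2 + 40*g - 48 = (g - 4)*(g^2 - 7*g + 12) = (g - 4)*(g - 3)*(g - 4)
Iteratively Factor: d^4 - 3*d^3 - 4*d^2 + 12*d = (d - 2)*(d^3 - d^2 - 6*d) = (d - 3)*(d - 2)*(d^2 + 2*d) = (d - 3)*(d - 2)*(d + 2)*(d)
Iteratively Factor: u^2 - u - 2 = (u - 2)*(u + 1)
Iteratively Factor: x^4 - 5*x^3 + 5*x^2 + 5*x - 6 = (x - 3)*(x^3 - 2*x^2 - x + 2) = (x - 3)*(x - 1)*(x^2 - x - 2) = (x - 3)*(x - 2)*(x - 1)*(x + 1)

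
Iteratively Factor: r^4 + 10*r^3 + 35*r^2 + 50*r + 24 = (r + 1)*(r^3 + 9*r^2 + 26*r + 24) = (r + 1)*(r + 2)*(r^2 + 7*r + 12) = (r + 1)*(r + 2)*(r + 3)*(r + 4)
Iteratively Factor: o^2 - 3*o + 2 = (o - 2)*(o - 1)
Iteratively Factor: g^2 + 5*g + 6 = (g + 3)*(g + 2)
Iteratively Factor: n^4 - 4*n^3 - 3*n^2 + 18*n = (n - 3)*(n^3 - n^2 - 6*n) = n*(n - 3)*(n^2 - n - 6) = n*(n - 3)*(n + 2)*(n - 3)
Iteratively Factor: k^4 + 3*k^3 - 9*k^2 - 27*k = (k + 3)*(k^3 - 9*k) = k*(k + 3)*(k^2 - 9) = k*(k - 3)*(k + 3)*(k + 3)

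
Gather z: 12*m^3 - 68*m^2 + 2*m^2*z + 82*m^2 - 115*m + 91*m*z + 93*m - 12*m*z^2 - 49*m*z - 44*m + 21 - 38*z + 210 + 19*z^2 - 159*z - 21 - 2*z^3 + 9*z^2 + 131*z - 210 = 12*m^3 + 14*m^2 - 66*m - 2*z^3 + z^2*(28 - 12*m) + z*(2*m^2 + 42*m - 66)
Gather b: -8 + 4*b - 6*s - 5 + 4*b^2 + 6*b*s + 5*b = 4*b^2 + b*(6*s + 9) - 6*s - 13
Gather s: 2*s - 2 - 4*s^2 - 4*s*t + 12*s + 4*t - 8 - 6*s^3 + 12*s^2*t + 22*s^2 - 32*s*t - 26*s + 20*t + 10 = -6*s^3 + s^2*(12*t + 18) + s*(-36*t - 12) + 24*t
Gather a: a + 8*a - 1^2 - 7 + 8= 9*a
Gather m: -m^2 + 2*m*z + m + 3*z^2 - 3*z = -m^2 + m*(2*z + 1) + 3*z^2 - 3*z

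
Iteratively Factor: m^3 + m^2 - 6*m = (m - 2)*(m^2 + 3*m) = (m - 2)*(m + 3)*(m)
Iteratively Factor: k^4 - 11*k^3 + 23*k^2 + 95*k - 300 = (k + 3)*(k^3 - 14*k^2 + 65*k - 100) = (k - 5)*(k + 3)*(k^2 - 9*k + 20) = (k - 5)*(k - 4)*(k + 3)*(k - 5)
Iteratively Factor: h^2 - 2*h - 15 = (h + 3)*(h - 5)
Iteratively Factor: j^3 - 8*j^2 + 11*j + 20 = (j - 5)*(j^2 - 3*j - 4) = (j - 5)*(j - 4)*(j + 1)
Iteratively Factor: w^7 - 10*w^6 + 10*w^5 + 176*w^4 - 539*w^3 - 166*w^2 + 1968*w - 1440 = (w - 5)*(w^6 - 5*w^5 - 15*w^4 + 101*w^3 - 34*w^2 - 336*w + 288) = (w - 5)*(w - 1)*(w^5 - 4*w^4 - 19*w^3 + 82*w^2 + 48*w - 288) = (w - 5)*(w - 1)*(w + 4)*(w^4 - 8*w^3 + 13*w^2 + 30*w - 72) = (w - 5)*(w - 3)*(w - 1)*(w + 4)*(w^3 - 5*w^2 - 2*w + 24) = (w - 5)*(w - 3)^2*(w - 1)*(w + 4)*(w^2 - 2*w - 8) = (w - 5)*(w - 3)^2*(w - 1)*(w + 2)*(w + 4)*(w - 4)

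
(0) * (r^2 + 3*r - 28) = 0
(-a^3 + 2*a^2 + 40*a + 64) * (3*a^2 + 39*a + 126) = -3*a^5 - 33*a^4 + 72*a^3 + 2004*a^2 + 7536*a + 8064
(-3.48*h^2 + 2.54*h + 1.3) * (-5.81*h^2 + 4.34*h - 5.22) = 20.2188*h^4 - 29.8606*h^3 + 21.6362*h^2 - 7.6168*h - 6.786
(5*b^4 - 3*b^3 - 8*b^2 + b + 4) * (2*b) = 10*b^5 - 6*b^4 - 16*b^3 + 2*b^2 + 8*b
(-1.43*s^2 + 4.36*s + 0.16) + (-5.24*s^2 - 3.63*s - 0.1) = -6.67*s^2 + 0.73*s + 0.06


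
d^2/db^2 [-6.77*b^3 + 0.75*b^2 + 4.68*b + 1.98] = 1.5 - 40.62*b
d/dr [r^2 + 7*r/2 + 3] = 2*r + 7/2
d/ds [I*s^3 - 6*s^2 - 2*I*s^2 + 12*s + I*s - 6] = 3*I*s^2 - 12*s - 4*I*s + 12 + I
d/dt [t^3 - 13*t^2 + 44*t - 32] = 3*t^2 - 26*t + 44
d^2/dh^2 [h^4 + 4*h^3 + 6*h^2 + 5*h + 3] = 12*h^2 + 24*h + 12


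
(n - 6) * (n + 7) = n^2 + n - 42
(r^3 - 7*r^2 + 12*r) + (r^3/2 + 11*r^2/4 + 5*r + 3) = 3*r^3/2 - 17*r^2/4 + 17*r + 3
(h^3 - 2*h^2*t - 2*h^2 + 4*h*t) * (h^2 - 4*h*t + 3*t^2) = h^5 - 6*h^4*t - 2*h^4 + 11*h^3*t^2 + 12*h^3*t - 6*h^2*t^3 - 22*h^2*t^2 + 12*h*t^3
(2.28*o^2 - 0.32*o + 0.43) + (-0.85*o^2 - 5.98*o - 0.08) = 1.43*o^2 - 6.3*o + 0.35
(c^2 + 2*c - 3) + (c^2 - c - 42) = 2*c^2 + c - 45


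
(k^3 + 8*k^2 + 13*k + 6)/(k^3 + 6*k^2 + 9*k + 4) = (k + 6)/(k + 4)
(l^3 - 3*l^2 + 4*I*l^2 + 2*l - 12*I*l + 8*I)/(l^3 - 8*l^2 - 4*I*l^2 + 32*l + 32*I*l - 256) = (l^2 - 3*l + 2)/(l^2 - 8*l*(1 + I) + 64*I)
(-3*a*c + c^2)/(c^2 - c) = (-3*a + c)/(c - 1)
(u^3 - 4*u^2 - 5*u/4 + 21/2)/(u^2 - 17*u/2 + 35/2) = (u^2 - u/2 - 3)/(u - 5)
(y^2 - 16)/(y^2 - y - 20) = (y - 4)/(y - 5)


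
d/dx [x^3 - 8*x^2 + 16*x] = 3*x^2 - 16*x + 16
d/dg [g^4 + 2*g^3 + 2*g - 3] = 4*g^3 + 6*g^2 + 2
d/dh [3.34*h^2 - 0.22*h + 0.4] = 6.68*h - 0.22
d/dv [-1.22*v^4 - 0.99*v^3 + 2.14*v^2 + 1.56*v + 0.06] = -4.88*v^3 - 2.97*v^2 + 4.28*v + 1.56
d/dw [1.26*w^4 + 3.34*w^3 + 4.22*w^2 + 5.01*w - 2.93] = 5.04*w^3 + 10.02*w^2 + 8.44*w + 5.01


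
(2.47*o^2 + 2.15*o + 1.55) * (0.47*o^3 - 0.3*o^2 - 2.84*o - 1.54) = 1.1609*o^5 + 0.2695*o^4 - 6.9313*o^3 - 10.3748*o^2 - 7.713*o - 2.387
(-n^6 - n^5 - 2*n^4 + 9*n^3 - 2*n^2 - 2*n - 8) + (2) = -n^6 - n^5 - 2*n^4 + 9*n^3 - 2*n^2 - 2*n - 6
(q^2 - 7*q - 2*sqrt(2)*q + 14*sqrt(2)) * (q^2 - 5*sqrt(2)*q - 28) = q^4 - 7*sqrt(2)*q^3 - 7*q^3 - 8*q^2 + 49*sqrt(2)*q^2 + 56*q + 56*sqrt(2)*q - 392*sqrt(2)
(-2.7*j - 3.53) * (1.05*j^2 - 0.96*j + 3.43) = -2.835*j^3 - 1.1145*j^2 - 5.8722*j - 12.1079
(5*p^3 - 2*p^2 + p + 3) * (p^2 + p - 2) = 5*p^5 + 3*p^4 - 11*p^3 + 8*p^2 + p - 6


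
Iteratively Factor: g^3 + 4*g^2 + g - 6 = (g + 2)*(g^2 + 2*g - 3) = (g - 1)*(g + 2)*(g + 3)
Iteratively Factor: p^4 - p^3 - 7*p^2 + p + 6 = (p - 1)*(p^3 - 7*p - 6) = (p - 3)*(p - 1)*(p^2 + 3*p + 2) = (p - 3)*(p - 1)*(p + 2)*(p + 1)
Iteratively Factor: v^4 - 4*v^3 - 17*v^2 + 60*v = (v + 4)*(v^3 - 8*v^2 + 15*v) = v*(v + 4)*(v^2 - 8*v + 15) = v*(v - 5)*(v + 4)*(v - 3)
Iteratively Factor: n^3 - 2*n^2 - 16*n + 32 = (n - 2)*(n^2 - 16) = (n - 2)*(n + 4)*(n - 4)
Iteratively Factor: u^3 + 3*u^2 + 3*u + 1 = (u + 1)*(u^2 + 2*u + 1) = (u + 1)^2*(u + 1)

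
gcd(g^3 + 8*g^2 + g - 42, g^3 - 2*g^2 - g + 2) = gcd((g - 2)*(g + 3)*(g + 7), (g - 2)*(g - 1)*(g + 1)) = g - 2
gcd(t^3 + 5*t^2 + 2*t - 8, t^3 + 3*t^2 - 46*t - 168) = t + 4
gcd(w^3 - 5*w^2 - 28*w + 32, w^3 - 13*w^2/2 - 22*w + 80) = w^2 - 4*w - 32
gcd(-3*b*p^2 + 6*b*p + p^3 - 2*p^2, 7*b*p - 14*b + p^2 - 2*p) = p - 2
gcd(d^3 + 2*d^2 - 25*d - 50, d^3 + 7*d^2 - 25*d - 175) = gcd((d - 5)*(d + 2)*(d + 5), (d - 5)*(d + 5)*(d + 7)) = d^2 - 25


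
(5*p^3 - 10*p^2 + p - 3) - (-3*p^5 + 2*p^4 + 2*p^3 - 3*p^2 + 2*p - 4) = 3*p^5 - 2*p^4 + 3*p^3 - 7*p^2 - p + 1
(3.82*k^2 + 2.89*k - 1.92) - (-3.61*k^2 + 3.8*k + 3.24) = 7.43*k^2 - 0.91*k - 5.16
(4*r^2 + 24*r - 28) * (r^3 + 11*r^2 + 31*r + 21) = 4*r^5 + 68*r^4 + 360*r^3 + 520*r^2 - 364*r - 588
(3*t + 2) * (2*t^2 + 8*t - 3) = 6*t^3 + 28*t^2 + 7*t - 6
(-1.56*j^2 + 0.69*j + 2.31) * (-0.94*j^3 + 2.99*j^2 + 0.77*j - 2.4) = 1.4664*j^5 - 5.313*j^4 - 1.3095*j^3 + 11.1822*j^2 + 0.1227*j - 5.544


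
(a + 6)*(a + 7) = a^2 + 13*a + 42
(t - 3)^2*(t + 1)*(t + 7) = t^4 + 2*t^3 - 32*t^2 + 30*t + 63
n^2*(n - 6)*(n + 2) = n^4 - 4*n^3 - 12*n^2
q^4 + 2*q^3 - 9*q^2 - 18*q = q*(q - 3)*(q + 2)*(q + 3)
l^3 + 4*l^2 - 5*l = l*(l - 1)*(l + 5)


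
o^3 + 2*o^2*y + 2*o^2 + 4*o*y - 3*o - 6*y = (o - 1)*(o + 3)*(o + 2*y)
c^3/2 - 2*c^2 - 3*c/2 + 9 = (c/2 + 1)*(c - 3)^2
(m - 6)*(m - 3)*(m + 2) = m^3 - 7*m^2 + 36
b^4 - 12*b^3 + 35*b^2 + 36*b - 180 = (b - 6)*(b - 5)*(b - 3)*(b + 2)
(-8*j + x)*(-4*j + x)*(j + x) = 32*j^3 + 20*j^2*x - 11*j*x^2 + x^3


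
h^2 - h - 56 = (h - 8)*(h + 7)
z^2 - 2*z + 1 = (z - 1)^2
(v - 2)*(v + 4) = v^2 + 2*v - 8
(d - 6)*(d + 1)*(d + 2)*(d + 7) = d^4 + 4*d^3 - 37*d^2 - 124*d - 84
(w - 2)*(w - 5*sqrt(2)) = w^2 - 5*sqrt(2)*w - 2*w + 10*sqrt(2)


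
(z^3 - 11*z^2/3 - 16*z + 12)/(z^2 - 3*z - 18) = z - 2/3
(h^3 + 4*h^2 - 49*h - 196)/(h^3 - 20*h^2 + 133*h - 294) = (h^2 + 11*h + 28)/(h^2 - 13*h + 42)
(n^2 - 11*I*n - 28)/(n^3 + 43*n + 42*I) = (n - 4*I)/(n^2 + 7*I*n - 6)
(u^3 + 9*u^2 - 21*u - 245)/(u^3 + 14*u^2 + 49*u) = (u - 5)/u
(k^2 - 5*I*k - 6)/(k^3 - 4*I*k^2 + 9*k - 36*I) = (k - 2*I)/(k^2 - I*k + 12)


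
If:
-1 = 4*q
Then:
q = -1/4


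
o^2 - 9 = (o - 3)*(o + 3)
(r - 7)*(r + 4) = r^2 - 3*r - 28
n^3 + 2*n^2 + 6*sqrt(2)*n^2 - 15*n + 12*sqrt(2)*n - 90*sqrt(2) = (n - 3)*(n + 5)*(n + 6*sqrt(2))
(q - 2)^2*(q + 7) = q^3 + 3*q^2 - 24*q + 28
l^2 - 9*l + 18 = (l - 6)*(l - 3)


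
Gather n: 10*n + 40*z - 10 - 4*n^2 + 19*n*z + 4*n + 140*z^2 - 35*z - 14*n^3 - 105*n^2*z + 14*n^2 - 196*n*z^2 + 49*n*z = -14*n^3 + n^2*(10 - 105*z) + n*(-196*z^2 + 68*z + 14) + 140*z^2 + 5*z - 10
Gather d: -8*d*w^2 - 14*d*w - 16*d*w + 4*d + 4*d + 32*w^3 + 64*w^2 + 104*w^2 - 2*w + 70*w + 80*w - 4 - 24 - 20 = d*(-8*w^2 - 30*w + 8) + 32*w^3 + 168*w^2 + 148*w - 48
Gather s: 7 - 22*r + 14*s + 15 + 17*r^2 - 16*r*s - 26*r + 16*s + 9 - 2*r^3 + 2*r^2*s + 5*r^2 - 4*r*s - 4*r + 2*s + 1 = -2*r^3 + 22*r^2 - 52*r + s*(2*r^2 - 20*r + 32) + 32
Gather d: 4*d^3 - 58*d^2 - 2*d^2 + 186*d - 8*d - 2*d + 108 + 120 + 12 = 4*d^3 - 60*d^2 + 176*d + 240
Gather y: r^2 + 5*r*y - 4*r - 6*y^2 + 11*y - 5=r^2 - 4*r - 6*y^2 + y*(5*r + 11) - 5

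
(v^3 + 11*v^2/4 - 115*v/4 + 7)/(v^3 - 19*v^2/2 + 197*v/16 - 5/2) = 4*(v^2 + 3*v - 28)/(4*v^2 - 37*v + 40)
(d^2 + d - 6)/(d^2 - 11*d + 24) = (d^2 + d - 6)/(d^2 - 11*d + 24)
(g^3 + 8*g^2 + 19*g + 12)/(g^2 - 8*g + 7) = (g^3 + 8*g^2 + 19*g + 12)/(g^2 - 8*g + 7)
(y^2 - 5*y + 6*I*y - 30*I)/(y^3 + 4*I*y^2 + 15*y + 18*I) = (y - 5)/(y^2 - 2*I*y + 3)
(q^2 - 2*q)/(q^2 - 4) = q/(q + 2)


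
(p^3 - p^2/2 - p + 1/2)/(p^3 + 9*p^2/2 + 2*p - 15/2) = (2*p^2 + p - 1)/(2*p^2 + 11*p + 15)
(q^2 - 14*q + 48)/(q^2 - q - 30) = (q - 8)/(q + 5)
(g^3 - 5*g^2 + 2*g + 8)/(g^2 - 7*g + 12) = (g^2 - g - 2)/(g - 3)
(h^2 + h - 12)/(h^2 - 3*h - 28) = (h - 3)/(h - 7)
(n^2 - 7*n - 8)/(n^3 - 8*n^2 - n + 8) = 1/(n - 1)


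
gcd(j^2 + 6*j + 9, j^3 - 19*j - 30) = j + 3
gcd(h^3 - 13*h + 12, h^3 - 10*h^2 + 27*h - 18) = h^2 - 4*h + 3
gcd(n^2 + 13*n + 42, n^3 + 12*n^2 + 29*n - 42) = n^2 + 13*n + 42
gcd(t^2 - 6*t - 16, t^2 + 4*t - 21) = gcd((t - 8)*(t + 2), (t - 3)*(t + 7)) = 1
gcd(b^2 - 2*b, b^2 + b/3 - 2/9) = 1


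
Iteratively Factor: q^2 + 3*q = (q)*(q + 3)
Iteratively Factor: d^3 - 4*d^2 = (d - 4)*(d^2) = d*(d - 4)*(d)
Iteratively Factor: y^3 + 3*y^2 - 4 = (y + 2)*(y^2 + y - 2) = (y + 2)^2*(y - 1)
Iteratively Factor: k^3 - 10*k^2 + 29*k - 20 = (k - 5)*(k^2 - 5*k + 4) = (k - 5)*(k - 1)*(k - 4)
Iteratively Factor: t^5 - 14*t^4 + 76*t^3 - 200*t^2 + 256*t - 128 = (t - 2)*(t^4 - 12*t^3 + 52*t^2 - 96*t + 64) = (t - 2)^2*(t^3 - 10*t^2 + 32*t - 32) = (t - 2)^3*(t^2 - 8*t + 16) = (t - 4)*(t - 2)^3*(t - 4)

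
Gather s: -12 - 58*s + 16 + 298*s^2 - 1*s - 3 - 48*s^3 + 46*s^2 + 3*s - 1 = -48*s^3 + 344*s^2 - 56*s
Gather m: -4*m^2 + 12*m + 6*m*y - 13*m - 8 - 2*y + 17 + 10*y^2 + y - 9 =-4*m^2 + m*(6*y - 1) + 10*y^2 - y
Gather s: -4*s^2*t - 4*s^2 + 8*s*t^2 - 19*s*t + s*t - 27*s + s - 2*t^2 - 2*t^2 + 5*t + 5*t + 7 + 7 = s^2*(-4*t - 4) + s*(8*t^2 - 18*t - 26) - 4*t^2 + 10*t + 14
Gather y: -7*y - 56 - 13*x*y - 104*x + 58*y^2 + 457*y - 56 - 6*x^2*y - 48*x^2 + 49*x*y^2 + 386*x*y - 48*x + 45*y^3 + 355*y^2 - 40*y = -48*x^2 - 152*x + 45*y^3 + y^2*(49*x + 413) + y*(-6*x^2 + 373*x + 410) - 112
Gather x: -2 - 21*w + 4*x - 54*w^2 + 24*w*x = -54*w^2 - 21*w + x*(24*w + 4) - 2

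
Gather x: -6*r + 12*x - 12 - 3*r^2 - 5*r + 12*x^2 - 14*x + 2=-3*r^2 - 11*r + 12*x^2 - 2*x - 10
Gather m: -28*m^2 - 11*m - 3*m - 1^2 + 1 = -28*m^2 - 14*m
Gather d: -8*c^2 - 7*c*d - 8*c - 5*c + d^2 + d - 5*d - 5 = -8*c^2 - 13*c + d^2 + d*(-7*c - 4) - 5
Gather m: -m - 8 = -m - 8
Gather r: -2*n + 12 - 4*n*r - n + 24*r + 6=-3*n + r*(24 - 4*n) + 18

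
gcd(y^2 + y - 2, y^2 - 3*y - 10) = y + 2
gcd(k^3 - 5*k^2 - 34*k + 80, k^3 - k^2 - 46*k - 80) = k^2 - 3*k - 40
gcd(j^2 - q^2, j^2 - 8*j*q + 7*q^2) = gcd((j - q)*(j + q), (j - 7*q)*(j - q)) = -j + q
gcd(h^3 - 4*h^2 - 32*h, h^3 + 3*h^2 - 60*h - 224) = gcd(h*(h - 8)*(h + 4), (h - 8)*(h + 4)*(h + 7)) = h^2 - 4*h - 32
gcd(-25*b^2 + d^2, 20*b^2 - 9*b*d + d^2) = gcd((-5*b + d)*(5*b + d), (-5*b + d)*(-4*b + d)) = 5*b - d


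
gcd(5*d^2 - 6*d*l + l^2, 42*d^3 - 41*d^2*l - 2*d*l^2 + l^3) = d - l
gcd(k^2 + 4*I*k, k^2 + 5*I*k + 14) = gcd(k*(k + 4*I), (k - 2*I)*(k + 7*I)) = 1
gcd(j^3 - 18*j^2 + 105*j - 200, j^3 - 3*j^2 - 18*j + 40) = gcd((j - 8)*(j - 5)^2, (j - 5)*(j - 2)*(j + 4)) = j - 5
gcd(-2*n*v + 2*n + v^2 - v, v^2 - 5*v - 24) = 1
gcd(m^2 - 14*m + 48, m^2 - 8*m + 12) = m - 6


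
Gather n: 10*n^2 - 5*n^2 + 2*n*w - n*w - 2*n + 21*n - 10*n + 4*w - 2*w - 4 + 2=5*n^2 + n*(w + 9) + 2*w - 2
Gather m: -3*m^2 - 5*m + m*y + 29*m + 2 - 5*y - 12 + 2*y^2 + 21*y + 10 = -3*m^2 + m*(y + 24) + 2*y^2 + 16*y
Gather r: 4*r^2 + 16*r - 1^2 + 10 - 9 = 4*r^2 + 16*r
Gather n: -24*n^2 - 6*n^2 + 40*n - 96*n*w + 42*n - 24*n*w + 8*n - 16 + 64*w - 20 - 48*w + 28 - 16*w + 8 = -30*n^2 + n*(90 - 120*w)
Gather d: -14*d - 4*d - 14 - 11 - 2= -18*d - 27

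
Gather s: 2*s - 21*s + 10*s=-9*s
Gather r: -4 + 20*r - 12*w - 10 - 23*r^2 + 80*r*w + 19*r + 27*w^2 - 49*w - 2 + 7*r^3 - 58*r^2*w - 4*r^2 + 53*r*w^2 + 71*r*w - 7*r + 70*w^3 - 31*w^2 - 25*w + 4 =7*r^3 + r^2*(-58*w - 27) + r*(53*w^2 + 151*w + 32) + 70*w^3 - 4*w^2 - 86*w - 12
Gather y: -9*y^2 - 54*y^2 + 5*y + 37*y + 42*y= -63*y^2 + 84*y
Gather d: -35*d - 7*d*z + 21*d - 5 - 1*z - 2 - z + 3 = d*(-7*z - 14) - 2*z - 4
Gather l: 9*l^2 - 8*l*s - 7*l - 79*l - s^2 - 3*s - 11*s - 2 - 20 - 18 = 9*l^2 + l*(-8*s - 86) - s^2 - 14*s - 40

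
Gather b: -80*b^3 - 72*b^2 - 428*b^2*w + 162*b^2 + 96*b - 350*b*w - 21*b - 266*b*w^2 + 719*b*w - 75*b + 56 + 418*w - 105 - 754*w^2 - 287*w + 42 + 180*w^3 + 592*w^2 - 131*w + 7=-80*b^3 + b^2*(90 - 428*w) + b*(-266*w^2 + 369*w) + 180*w^3 - 162*w^2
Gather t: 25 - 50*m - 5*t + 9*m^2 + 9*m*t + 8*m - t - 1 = 9*m^2 - 42*m + t*(9*m - 6) + 24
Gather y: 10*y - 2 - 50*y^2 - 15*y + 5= -50*y^2 - 5*y + 3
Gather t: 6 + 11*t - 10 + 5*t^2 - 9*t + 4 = 5*t^2 + 2*t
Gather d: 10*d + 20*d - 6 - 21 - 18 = 30*d - 45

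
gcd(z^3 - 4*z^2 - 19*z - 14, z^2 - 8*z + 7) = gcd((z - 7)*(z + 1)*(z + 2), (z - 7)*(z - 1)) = z - 7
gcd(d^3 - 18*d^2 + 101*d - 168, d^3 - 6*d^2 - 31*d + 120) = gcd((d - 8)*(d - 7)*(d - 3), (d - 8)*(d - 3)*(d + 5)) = d^2 - 11*d + 24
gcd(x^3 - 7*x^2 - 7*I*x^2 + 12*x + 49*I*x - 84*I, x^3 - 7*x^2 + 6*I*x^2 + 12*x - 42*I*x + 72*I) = x^2 - 7*x + 12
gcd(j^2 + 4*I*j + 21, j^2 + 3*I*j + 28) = j + 7*I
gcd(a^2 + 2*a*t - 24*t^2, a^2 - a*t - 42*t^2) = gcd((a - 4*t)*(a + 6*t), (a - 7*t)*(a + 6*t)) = a + 6*t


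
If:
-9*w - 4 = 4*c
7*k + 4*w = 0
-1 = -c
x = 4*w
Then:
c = 1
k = 32/63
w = -8/9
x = -32/9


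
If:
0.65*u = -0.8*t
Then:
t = -0.8125*u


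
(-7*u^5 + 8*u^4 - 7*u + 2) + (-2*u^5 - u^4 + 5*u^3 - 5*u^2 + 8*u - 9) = -9*u^5 + 7*u^4 + 5*u^3 - 5*u^2 + u - 7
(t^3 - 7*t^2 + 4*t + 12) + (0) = t^3 - 7*t^2 + 4*t + 12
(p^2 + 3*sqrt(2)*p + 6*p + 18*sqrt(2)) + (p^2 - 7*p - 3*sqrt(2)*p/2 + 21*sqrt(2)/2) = 2*p^2 - p + 3*sqrt(2)*p/2 + 57*sqrt(2)/2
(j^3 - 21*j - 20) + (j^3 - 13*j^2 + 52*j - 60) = 2*j^3 - 13*j^2 + 31*j - 80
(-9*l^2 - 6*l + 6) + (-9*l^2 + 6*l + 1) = 7 - 18*l^2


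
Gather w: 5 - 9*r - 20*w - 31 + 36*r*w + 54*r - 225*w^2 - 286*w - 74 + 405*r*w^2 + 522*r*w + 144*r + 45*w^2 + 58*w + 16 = 189*r + w^2*(405*r - 180) + w*(558*r - 248) - 84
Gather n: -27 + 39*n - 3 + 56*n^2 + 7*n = 56*n^2 + 46*n - 30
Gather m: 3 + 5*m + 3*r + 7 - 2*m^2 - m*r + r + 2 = -2*m^2 + m*(5 - r) + 4*r + 12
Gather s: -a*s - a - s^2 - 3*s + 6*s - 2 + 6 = -a - s^2 + s*(3 - a) + 4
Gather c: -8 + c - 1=c - 9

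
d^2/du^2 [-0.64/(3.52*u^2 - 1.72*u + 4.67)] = (15.859712*u^2 - 7.749632*u - 0.64*(7.04*u - 1.72)*(14.08*u - 3.44) + 21.041152)/(3.52*u^2 - 1.72*u + 4.67)^3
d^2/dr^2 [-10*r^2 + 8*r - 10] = -20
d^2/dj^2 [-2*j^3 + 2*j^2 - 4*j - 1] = 4 - 12*j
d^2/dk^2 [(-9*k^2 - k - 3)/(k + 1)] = -22/(k^3 + 3*k^2 + 3*k + 1)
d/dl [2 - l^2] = -2*l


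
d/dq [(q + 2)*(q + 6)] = 2*q + 8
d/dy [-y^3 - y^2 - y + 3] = -3*y^2 - 2*y - 1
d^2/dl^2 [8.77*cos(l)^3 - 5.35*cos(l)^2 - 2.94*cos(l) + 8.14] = -3.6375*cos(l) + 10.7*cos(2*l) - 19.7325*cos(3*l)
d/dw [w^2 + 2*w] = 2*w + 2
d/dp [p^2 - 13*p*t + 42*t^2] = 2*p - 13*t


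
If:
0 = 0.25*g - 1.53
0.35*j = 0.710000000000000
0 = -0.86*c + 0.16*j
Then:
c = 0.38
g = 6.12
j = 2.03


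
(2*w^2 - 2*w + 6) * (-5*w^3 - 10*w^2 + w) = -10*w^5 - 10*w^4 - 8*w^3 - 62*w^2 + 6*w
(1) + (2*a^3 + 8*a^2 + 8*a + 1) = 2*a^3 + 8*a^2 + 8*a + 2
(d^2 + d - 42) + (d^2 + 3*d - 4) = 2*d^2 + 4*d - 46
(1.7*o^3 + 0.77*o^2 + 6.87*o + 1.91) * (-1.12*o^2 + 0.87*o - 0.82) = -1.904*o^5 + 0.6166*o^4 - 8.4185*o^3 + 3.2063*o^2 - 3.9717*o - 1.5662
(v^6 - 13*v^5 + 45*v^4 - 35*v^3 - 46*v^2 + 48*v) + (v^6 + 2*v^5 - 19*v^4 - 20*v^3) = 2*v^6 - 11*v^5 + 26*v^4 - 55*v^3 - 46*v^2 + 48*v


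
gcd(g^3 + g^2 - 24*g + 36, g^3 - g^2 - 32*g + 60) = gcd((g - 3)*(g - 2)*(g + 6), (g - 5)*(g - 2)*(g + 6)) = g^2 + 4*g - 12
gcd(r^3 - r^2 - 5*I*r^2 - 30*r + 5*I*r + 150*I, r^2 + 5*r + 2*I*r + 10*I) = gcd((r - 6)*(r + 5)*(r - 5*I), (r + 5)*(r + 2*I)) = r + 5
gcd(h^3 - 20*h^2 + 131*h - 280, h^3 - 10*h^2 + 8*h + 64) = h - 8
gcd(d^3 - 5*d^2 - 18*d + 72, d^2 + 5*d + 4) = d + 4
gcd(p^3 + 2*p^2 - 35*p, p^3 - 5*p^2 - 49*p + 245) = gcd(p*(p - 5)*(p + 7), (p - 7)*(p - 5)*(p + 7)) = p^2 + 2*p - 35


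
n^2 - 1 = (n - 1)*(n + 1)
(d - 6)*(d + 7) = d^2 + d - 42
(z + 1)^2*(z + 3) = z^3 + 5*z^2 + 7*z + 3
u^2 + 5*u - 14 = (u - 2)*(u + 7)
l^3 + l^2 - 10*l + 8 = (l - 2)*(l - 1)*(l + 4)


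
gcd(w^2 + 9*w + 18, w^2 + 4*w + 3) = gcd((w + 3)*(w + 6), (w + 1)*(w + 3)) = w + 3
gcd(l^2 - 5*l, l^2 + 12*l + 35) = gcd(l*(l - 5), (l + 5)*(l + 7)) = 1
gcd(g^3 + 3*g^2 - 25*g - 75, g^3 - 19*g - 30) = g^2 - 2*g - 15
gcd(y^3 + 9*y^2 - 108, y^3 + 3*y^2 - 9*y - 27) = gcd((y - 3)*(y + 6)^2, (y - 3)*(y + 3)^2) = y - 3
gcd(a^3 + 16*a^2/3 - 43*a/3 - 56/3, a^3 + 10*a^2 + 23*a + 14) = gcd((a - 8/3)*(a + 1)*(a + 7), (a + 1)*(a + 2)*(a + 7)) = a^2 + 8*a + 7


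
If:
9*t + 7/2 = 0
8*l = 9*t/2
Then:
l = -7/32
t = -7/18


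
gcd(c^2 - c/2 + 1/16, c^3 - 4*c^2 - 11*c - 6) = 1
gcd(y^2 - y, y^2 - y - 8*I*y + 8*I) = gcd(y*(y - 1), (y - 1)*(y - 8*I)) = y - 1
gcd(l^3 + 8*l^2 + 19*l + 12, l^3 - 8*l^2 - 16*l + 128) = l + 4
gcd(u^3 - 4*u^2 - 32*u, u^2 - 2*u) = u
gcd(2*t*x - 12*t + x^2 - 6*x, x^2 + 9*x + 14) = 1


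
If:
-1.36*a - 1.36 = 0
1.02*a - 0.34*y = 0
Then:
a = -1.00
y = -3.00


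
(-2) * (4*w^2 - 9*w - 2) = -8*w^2 + 18*w + 4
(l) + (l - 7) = 2*l - 7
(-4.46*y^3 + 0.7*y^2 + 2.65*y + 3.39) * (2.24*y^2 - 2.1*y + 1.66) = -9.9904*y^5 + 10.934*y^4 - 2.9376*y^3 + 3.1906*y^2 - 2.72*y + 5.6274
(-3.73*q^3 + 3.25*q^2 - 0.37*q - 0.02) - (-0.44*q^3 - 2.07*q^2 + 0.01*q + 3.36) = -3.29*q^3 + 5.32*q^2 - 0.38*q - 3.38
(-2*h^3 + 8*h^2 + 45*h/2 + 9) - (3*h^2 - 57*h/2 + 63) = -2*h^3 + 5*h^2 + 51*h - 54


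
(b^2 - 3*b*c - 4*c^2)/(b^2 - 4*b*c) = (b + c)/b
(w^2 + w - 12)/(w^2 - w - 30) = (-w^2 - w + 12)/(-w^2 + w + 30)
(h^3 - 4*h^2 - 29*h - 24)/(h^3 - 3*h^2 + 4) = (h^2 - 5*h - 24)/(h^2 - 4*h + 4)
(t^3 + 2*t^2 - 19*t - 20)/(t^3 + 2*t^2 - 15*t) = (t^2 - 3*t - 4)/(t*(t - 3))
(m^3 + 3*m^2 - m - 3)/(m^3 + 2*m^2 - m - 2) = (m + 3)/(m + 2)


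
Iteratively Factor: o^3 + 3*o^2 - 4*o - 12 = (o - 2)*(o^2 + 5*o + 6) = (o - 2)*(o + 3)*(o + 2)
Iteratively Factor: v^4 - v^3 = (v)*(v^3 - v^2) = v^2*(v^2 - v) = v^3*(v - 1)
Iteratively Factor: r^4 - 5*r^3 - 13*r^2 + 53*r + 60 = (r + 3)*(r^3 - 8*r^2 + 11*r + 20) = (r - 5)*(r + 3)*(r^2 - 3*r - 4) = (r - 5)*(r + 1)*(r + 3)*(r - 4)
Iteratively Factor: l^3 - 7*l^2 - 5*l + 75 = (l - 5)*(l^2 - 2*l - 15) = (l - 5)^2*(l + 3)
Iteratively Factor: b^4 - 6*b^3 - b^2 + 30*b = (b - 5)*(b^3 - b^2 - 6*b) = (b - 5)*(b - 3)*(b^2 + 2*b) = (b - 5)*(b - 3)*(b + 2)*(b)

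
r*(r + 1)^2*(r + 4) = r^4 + 6*r^3 + 9*r^2 + 4*r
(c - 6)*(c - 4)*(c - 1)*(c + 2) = c^4 - 9*c^3 + 12*c^2 + 44*c - 48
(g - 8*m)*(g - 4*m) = g^2 - 12*g*m + 32*m^2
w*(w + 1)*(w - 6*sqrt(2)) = w^3 - 6*sqrt(2)*w^2 + w^2 - 6*sqrt(2)*w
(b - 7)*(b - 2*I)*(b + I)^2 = b^4 - 7*b^3 + 3*b^2 - 21*b + 2*I*b - 14*I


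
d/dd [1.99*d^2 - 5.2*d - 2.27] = 3.98*d - 5.2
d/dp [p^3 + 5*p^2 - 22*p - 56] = 3*p^2 + 10*p - 22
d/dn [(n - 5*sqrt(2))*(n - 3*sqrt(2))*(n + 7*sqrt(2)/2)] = 3*n^2 - 9*sqrt(2)*n - 26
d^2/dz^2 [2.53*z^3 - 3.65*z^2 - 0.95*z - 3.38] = 15.18*z - 7.3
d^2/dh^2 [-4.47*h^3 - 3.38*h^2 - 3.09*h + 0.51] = -26.82*h - 6.76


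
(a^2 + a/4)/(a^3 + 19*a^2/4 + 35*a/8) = 2*(4*a + 1)/(8*a^2 + 38*a + 35)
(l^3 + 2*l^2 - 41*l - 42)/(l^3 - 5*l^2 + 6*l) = (l^3 + 2*l^2 - 41*l - 42)/(l*(l^2 - 5*l + 6))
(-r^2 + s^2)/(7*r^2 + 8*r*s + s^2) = (-r + s)/(7*r + s)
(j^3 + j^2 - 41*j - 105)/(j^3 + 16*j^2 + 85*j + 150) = (j^2 - 4*j - 21)/(j^2 + 11*j + 30)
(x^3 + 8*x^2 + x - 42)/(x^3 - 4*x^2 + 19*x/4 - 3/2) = 4*(x^2 + 10*x + 21)/(4*x^2 - 8*x + 3)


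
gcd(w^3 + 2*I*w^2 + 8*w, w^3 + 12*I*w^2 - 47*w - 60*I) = w + 4*I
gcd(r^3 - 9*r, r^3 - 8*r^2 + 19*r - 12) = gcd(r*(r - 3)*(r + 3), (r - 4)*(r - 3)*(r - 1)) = r - 3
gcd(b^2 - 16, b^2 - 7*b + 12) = b - 4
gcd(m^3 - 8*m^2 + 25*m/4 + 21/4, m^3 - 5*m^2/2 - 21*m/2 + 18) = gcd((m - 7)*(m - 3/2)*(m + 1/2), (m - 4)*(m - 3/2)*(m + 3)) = m - 3/2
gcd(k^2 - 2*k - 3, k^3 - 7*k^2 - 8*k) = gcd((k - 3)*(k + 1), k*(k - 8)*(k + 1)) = k + 1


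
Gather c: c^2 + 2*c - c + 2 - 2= c^2 + c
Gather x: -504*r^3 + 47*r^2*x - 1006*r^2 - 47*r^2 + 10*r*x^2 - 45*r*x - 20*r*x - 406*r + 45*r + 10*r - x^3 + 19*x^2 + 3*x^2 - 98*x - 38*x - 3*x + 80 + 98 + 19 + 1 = -504*r^3 - 1053*r^2 - 351*r - x^3 + x^2*(10*r + 22) + x*(47*r^2 - 65*r - 139) + 198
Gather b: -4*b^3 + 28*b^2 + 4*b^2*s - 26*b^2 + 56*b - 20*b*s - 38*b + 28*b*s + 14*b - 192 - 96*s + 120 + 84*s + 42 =-4*b^3 + b^2*(4*s + 2) + b*(8*s + 32) - 12*s - 30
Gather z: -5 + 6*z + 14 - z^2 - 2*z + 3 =-z^2 + 4*z + 12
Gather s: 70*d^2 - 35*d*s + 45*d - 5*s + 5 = 70*d^2 + 45*d + s*(-35*d - 5) + 5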